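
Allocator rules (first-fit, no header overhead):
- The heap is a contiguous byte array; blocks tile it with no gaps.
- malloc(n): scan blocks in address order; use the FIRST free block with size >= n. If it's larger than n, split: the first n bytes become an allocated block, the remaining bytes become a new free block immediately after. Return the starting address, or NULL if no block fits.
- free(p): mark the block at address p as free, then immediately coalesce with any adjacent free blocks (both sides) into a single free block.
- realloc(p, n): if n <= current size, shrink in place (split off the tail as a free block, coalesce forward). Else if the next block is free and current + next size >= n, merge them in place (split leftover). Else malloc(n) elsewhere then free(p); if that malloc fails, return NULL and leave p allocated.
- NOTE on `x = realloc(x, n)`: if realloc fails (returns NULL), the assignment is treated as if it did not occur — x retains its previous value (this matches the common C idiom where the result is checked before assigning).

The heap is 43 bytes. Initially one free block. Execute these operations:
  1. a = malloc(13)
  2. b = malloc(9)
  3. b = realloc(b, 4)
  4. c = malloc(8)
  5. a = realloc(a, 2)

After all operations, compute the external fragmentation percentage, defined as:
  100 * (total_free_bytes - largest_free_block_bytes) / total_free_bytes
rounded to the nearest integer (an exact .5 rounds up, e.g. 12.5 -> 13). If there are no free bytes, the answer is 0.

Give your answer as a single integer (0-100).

Op 1: a = malloc(13) -> a = 0; heap: [0-12 ALLOC][13-42 FREE]
Op 2: b = malloc(9) -> b = 13; heap: [0-12 ALLOC][13-21 ALLOC][22-42 FREE]
Op 3: b = realloc(b, 4) -> b = 13; heap: [0-12 ALLOC][13-16 ALLOC][17-42 FREE]
Op 4: c = malloc(8) -> c = 17; heap: [0-12 ALLOC][13-16 ALLOC][17-24 ALLOC][25-42 FREE]
Op 5: a = realloc(a, 2) -> a = 0; heap: [0-1 ALLOC][2-12 FREE][13-16 ALLOC][17-24 ALLOC][25-42 FREE]
Free blocks: [11 18] total_free=29 largest=18 -> 100*(29-18)/29 = 1100/29 ≈ 37.931 -> rounds to 38

Answer: 38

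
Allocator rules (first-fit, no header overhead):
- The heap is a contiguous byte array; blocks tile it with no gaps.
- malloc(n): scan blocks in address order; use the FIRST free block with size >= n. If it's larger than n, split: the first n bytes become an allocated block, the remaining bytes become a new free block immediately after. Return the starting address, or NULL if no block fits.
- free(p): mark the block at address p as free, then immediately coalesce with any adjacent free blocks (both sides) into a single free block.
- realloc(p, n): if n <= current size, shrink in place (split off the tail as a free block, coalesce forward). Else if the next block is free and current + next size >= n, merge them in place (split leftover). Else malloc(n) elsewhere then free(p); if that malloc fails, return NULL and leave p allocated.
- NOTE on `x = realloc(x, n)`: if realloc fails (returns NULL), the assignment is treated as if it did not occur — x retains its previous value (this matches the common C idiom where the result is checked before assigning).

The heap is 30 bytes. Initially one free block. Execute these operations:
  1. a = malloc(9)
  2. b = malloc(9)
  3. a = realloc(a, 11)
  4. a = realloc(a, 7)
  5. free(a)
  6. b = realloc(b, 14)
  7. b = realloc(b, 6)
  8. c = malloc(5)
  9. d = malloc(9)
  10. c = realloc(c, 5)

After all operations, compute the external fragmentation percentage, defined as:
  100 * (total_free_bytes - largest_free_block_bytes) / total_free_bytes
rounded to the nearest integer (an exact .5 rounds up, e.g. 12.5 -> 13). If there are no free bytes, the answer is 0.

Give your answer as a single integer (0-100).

Op 1: a = malloc(9) -> a = 0; heap: [0-8 ALLOC][9-29 FREE]
Op 2: b = malloc(9) -> b = 9; heap: [0-8 ALLOC][9-17 ALLOC][18-29 FREE]
Op 3: a = realloc(a, 11) -> a = 18; heap: [0-8 FREE][9-17 ALLOC][18-28 ALLOC][29-29 FREE]
Op 4: a = realloc(a, 7) -> a = 18; heap: [0-8 FREE][9-17 ALLOC][18-24 ALLOC][25-29 FREE]
Op 5: free(a) -> (freed a); heap: [0-8 FREE][9-17 ALLOC][18-29 FREE]
Op 6: b = realloc(b, 14) -> b = 9; heap: [0-8 FREE][9-22 ALLOC][23-29 FREE]
Op 7: b = realloc(b, 6) -> b = 9; heap: [0-8 FREE][9-14 ALLOC][15-29 FREE]
Op 8: c = malloc(5) -> c = 0; heap: [0-4 ALLOC][5-8 FREE][9-14 ALLOC][15-29 FREE]
Op 9: d = malloc(9) -> d = 15; heap: [0-4 ALLOC][5-8 FREE][9-14 ALLOC][15-23 ALLOC][24-29 FREE]
Op 10: c = realloc(c, 5) -> c = 0; heap: [0-4 ALLOC][5-8 FREE][9-14 ALLOC][15-23 ALLOC][24-29 FREE]
Free blocks: [4 6] total_free=10 largest=6 -> 100*(10-6)/10 = 400/10 = 40

Answer: 40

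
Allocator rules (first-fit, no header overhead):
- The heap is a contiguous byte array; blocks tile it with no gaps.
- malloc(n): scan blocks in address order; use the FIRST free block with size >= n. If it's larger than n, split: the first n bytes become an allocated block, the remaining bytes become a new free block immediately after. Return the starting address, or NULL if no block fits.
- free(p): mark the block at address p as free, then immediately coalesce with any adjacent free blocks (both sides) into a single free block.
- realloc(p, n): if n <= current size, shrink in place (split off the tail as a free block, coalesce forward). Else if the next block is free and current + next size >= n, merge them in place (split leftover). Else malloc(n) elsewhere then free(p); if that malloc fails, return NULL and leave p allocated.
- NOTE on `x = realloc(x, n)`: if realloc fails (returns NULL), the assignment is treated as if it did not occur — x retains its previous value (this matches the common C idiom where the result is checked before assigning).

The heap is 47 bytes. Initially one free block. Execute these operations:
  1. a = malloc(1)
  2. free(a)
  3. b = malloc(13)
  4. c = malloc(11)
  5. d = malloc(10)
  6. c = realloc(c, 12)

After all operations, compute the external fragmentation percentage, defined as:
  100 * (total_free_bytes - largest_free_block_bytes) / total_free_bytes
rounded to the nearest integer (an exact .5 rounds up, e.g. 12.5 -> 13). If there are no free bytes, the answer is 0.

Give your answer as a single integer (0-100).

Answer: 8

Derivation:
Op 1: a = malloc(1) -> a = 0; heap: [0-0 ALLOC][1-46 FREE]
Op 2: free(a) -> (freed a); heap: [0-46 FREE]
Op 3: b = malloc(13) -> b = 0; heap: [0-12 ALLOC][13-46 FREE]
Op 4: c = malloc(11) -> c = 13; heap: [0-12 ALLOC][13-23 ALLOC][24-46 FREE]
Op 5: d = malloc(10) -> d = 24; heap: [0-12 ALLOC][13-23 ALLOC][24-33 ALLOC][34-46 FREE]
Op 6: c = realloc(c, 12) -> c = 34; heap: [0-12 ALLOC][13-23 FREE][24-33 ALLOC][34-45 ALLOC][46-46 FREE]
Free blocks: [11 1] total_free=12 largest=11 -> 100*(12-11)/12 = 100/12 ≈ 8.333 -> rounds to 8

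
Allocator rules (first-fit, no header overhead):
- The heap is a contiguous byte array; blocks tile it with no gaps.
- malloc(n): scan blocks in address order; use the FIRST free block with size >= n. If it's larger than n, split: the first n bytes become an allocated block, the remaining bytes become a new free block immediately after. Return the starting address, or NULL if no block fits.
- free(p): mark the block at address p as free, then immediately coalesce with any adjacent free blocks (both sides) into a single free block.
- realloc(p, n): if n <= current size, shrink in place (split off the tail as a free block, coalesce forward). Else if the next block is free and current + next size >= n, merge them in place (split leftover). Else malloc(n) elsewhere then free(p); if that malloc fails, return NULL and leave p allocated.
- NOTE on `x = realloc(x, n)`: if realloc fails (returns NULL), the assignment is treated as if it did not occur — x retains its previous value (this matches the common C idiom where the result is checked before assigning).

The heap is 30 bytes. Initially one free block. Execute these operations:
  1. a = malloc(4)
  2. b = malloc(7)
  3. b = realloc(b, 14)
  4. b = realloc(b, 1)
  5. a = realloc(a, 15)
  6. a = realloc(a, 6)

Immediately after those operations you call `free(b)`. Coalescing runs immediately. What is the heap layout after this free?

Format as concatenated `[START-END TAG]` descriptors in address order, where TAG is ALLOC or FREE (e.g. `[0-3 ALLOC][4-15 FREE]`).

Op 1: a = malloc(4) -> a = 0; heap: [0-3 ALLOC][4-29 FREE]
Op 2: b = malloc(7) -> b = 4; heap: [0-3 ALLOC][4-10 ALLOC][11-29 FREE]
Op 3: b = realloc(b, 14) -> b = 4; heap: [0-3 ALLOC][4-17 ALLOC][18-29 FREE]
Op 4: b = realloc(b, 1) -> b = 4; heap: [0-3 ALLOC][4-4 ALLOC][5-29 FREE]
Op 5: a = realloc(a, 15) -> a = 5; heap: [0-3 FREE][4-4 ALLOC][5-19 ALLOC][20-29 FREE]
Op 6: a = realloc(a, 6) -> a = 5; heap: [0-3 FREE][4-4 ALLOC][5-10 ALLOC][11-29 FREE]
free(b): b = 4 -> block [4-4 ALLOC]; mark free, coalesce with adjacent free neighbors -> [0-4 FREE][5-10 ALLOC][11-29 FREE]

Answer: [0-4 FREE][5-10 ALLOC][11-29 FREE]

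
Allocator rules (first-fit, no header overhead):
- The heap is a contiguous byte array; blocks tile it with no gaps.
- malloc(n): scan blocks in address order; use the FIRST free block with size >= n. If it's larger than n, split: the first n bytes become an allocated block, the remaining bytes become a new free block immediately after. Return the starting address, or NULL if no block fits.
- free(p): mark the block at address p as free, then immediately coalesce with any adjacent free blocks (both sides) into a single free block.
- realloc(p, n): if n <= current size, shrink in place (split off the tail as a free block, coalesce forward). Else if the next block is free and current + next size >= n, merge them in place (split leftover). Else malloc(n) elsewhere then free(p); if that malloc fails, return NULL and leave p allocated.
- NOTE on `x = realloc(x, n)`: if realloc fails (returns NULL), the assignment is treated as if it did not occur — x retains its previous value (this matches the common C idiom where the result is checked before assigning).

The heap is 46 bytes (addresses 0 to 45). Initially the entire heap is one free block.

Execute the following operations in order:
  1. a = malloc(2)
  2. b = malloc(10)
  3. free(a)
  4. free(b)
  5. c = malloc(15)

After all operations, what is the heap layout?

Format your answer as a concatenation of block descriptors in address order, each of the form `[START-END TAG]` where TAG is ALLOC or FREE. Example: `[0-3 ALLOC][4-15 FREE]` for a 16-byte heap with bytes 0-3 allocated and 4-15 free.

Answer: [0-14 ALLOC][15-45 FREE]

Derivation:
Op 1: a = malloc(2) -> a = 0; heap: [0-1 ALLOC][2-45 FREE]
Op 2: b = malloc(10) -> b = 2; heap: [0-1 ALLOC][2-11 ALLOC][12-45 FREE]
Op 3: free(a) -> (freed a); heap: [0-1 FREE][2-11 ALLOC][12-45 FREE]
Op 4: free(b) -> (freed b); heap: [0-45 FREE]
Op 5: c = malloc(15) -> c = 0; heap: [0-14 ALLOC][15-45 FREE]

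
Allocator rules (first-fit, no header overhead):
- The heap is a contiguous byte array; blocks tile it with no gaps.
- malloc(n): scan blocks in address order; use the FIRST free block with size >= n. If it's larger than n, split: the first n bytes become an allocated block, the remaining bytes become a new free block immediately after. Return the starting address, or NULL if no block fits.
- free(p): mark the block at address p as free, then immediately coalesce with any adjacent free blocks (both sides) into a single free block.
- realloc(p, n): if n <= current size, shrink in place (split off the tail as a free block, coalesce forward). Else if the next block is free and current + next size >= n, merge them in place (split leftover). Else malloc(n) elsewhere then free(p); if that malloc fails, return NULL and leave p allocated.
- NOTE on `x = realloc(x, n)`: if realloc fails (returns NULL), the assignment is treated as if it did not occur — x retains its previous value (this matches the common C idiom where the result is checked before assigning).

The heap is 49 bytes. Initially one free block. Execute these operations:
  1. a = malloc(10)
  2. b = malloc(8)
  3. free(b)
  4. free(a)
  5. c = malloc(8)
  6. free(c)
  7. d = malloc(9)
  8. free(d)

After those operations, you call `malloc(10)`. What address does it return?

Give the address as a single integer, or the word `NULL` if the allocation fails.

Op 1: a = malloc(10) -> a = 0; heap: [0-9 ALLOC][10-48 FREE]
Op 2: b = malloc(8) -> b = 10; heap: [0-9 ALLOC][10-17 ALLOC][18-48 FREE]
Op 3: free(b) -> (freed b); heap: [0-9 ALLOC][10-48 FREE]
Op 4: free(a) -> (freed a); heap: [0-48 FREE]
Op 5: c = malloc(8) -> c = 0; heap: [0-7 ALLOC][8-48 FREE]
Op 6: free(c) -> (freed c); heap: [0-48 FREE]
Op 7: d = malloc(9) -> d = 0; heap: [0-8 ALLOC][9-48 FREE]
Op 8: free(d) -> (freed d); heap: [0-48 FREE]
malloc(10): first-fit scan over [0-48 FREE] -> 0

Answer: 0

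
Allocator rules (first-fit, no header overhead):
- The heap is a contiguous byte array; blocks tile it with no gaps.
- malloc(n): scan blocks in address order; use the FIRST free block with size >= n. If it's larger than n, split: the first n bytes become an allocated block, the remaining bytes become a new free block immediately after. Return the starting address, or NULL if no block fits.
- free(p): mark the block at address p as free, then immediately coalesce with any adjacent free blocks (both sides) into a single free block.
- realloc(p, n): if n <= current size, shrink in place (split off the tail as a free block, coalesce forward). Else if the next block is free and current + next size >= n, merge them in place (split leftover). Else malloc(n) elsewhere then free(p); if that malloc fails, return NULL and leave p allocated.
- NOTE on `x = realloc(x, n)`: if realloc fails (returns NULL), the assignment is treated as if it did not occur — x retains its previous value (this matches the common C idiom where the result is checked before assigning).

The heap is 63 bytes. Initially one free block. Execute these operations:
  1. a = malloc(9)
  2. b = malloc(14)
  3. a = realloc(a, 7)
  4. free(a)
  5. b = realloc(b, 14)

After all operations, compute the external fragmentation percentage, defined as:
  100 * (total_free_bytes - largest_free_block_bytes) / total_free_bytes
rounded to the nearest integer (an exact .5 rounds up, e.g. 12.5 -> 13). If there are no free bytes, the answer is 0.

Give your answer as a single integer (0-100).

Answer: 18

Derivation:
Op 1: a = malloc(9) -> a = 0; heap: [0-8 ALLOC][9-62 FREE]
Op 2: b = malloc(14) -> b = 9; heap: [0-8 ALLOC][9-22 ALLOC][23-62 FREE]
Op 3: a = realloc(a, 7) -> a = 0; heap: [0-6 ALLOC][7-8 FREE][9-22 ALLOC][23-62 FREE]
Op 4: free(a) -> (freed a); heap: [0-8 FREE][9-22 ALLOC][23-62 FREE]
Op 5: b = realloc(b, 14) -> b = 9; heap: [0-8 FREE][9-22 ALLOC][23-62 FREE]
Free blocks: [9 40] total_free=49 largest=40 -> 100*(49-40)/49 = 900/49 ≈ 18.367 -> rounds to 18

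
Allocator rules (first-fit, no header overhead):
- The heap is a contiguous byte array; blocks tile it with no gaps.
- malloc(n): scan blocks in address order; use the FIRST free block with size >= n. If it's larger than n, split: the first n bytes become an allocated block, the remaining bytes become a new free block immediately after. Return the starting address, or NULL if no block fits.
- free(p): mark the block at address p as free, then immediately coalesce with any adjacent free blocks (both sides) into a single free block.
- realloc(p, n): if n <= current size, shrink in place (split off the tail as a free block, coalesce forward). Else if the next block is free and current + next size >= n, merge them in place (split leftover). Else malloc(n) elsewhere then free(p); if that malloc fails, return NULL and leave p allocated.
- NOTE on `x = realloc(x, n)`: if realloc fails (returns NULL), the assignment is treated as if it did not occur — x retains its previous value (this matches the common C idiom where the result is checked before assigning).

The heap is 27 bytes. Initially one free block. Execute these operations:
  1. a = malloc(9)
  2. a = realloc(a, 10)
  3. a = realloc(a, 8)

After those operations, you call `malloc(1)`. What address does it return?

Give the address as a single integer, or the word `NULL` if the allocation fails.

Op 1: a = malloc(9) -> a = 0; heap: [0-8 ALLOC][9-26 FREE]
Op 2: a = realloc(a, 10) -> a = 0; heap: [0-9 ALLOC][10-26 FREE]
Op 3: a = realloc(a, 8) -> a = 0; heap: [0-7 ALLOC][8-26 FREE]
malloc(1): first-fit scan over [0-7 ALLOC][8-26 FREE] -> 8

Answer: 8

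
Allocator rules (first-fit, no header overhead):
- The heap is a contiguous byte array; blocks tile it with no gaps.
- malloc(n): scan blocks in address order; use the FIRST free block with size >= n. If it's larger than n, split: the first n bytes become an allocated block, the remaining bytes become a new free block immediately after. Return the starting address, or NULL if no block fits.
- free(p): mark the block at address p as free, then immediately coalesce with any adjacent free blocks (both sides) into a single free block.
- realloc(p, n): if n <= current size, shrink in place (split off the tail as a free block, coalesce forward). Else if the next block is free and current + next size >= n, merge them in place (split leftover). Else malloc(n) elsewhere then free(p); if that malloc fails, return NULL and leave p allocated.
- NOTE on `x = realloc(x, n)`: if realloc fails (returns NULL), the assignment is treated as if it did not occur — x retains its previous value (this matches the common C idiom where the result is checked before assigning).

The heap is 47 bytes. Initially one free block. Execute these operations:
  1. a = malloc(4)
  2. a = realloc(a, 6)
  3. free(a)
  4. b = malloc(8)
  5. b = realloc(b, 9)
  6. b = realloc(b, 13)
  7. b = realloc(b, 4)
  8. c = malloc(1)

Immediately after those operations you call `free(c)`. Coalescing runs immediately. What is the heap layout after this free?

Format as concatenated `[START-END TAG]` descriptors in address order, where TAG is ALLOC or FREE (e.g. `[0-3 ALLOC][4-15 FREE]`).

Answer: [0-3 ALLOC][4-46 FREE]

Derivation:
Op 1: a = malloc(4) -> a = 0; heap: [0-3 ALLOC][4-46 FREE]
Op 2: a = realloc(a, 6) -> a = 0; heap: [0-5 ALLOC][6-46 FREE]
Op 3: free(a) -> (freed a); heap: [0-46 FREE]
Op 4: b = malloc(8) -> b = 0; heap: [0-7 ALLOC][8-46 FREE]
Op 5: b = realloc(b, 9) -> b = 0; heap: [0-8 ALLOC][9-46 FREE]
Op 6: b = realloc(b, 13) -> b = 0; heap: [0-12 ALLOC][13-46 FREE]
Op 7: b = realloc(b, 4) -> b = 0; heap: [0-3 ALLOC][4-46 FREE]
Op 8: c = malloc(1) -> c = 4; heap: [0-3 ALLOC][4-4 ALLOC][5-46 FREE]
free(c): c = 4 -> block [4-4 ALLOC]; mark free, coalesce with adjacent free neighbors -> [0-3 ALLOC][4-46 FREE]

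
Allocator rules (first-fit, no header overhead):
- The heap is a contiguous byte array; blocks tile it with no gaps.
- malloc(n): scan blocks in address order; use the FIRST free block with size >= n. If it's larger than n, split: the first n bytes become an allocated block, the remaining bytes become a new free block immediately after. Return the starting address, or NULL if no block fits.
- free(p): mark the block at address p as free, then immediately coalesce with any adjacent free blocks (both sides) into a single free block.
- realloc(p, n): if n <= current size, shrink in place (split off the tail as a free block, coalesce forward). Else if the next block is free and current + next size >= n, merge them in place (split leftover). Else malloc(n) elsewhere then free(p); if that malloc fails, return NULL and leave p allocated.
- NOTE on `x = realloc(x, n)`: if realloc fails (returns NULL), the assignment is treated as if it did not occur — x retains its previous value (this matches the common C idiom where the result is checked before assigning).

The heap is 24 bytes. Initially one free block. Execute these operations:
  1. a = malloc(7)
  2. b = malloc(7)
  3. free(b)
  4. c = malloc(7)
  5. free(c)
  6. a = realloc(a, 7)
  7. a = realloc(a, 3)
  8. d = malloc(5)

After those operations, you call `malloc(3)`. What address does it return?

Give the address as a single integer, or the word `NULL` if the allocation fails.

Op 1: a = malloc(7) -> a = 0; heap: [0-6 ALLOC][7-23 FREE]
Op 2: b = malloc(7) -> b = 7; heap: [0-6 ALLOC][7-13 ALLOC][14-23 FREE]
Op 3: free(b) -> (freed b); heap: [0-6 ALLOC][7-23 FREE]
Op 4: c = malloc(7) -> c = 7; heap: [0-6 ALLOC][7-13 ALLOC][14-23 FREE]
Op 5: free(c) -> (freed c); heap: [0-6 ALLOC][7-23 FREE]
Op 6: a = realloc(a, 7) -> a = 0; heap: [0-6 ALLOC][7-23 FREE]
Op 7: a = realloc(a, 3) -> a = 0; heap: [0-2 ALLOC][3-23 FREE]
Op 8: d = malloc(5) -> d = 3; heap: [0-2 ALLOC][3-7 ALLOC][8-23 FREE]
malloc(3): first-fit scan over [0-2 ALLOC][3-7 ALLOC][8-23 FREE] -> 8

Answer: 8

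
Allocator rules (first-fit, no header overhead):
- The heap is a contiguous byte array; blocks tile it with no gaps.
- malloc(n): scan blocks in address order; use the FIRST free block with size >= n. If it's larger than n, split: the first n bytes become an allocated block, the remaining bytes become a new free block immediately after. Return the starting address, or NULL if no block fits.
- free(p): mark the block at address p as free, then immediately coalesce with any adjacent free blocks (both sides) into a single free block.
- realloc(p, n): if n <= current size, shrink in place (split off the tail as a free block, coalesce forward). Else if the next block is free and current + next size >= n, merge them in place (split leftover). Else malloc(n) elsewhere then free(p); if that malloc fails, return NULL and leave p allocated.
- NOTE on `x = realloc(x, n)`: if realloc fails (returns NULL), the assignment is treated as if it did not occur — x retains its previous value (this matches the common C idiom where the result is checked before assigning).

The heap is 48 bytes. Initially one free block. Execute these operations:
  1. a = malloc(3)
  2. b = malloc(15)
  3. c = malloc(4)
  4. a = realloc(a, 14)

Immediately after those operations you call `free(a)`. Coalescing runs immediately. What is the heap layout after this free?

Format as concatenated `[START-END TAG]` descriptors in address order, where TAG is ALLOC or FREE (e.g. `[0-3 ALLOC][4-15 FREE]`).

Op 1: a = malloc(3) -> a = 0; heap: [0-2 ALLOC][3-47 FREE]
Op 2: b = malloc(15) -> b = 3; heap: [0-2 ALLOC][3-17 ALLOC][18-47 FREE]
Op 3: c = malloc(4) -> c = 18; heap: [0-2 ALLOC][3-17 ALLOC][18-21 ALLOC][22-47 FREE]
Op 4: a = realloc(a, 14) -> a = 22; heap: [0-2 FREE][3-17 ALLOC][18-21 ALLOC][22-35 ALLOC][36-47 FREE]
free(a): a = 22 -> block [22-35 ALLOC]; mark free, coalesce with adjacent free neighbors -> [0-2 FREE][3-17 ALLOC][18-21 ALLOC][22-47 FREE]

Answer: [0-2 FREE][3-17 ALLOC][18-21 ALLOC][22-47 FREE]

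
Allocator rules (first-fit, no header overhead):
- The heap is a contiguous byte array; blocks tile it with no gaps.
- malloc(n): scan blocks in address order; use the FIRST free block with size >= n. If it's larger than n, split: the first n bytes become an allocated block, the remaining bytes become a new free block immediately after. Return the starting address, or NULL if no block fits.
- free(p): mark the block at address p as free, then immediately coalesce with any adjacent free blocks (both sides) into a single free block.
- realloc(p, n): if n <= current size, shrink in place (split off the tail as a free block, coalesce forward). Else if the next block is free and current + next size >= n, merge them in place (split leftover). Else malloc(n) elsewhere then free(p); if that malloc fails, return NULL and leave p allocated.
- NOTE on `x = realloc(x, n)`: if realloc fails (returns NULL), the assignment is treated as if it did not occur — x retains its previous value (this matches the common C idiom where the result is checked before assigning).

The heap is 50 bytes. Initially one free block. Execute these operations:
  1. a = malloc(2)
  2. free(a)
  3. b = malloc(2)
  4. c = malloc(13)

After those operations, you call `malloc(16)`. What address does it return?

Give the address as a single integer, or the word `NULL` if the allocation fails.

Op 1: a = malloc(2) -> a = 0; heap: [0-1 ALLOC][2-49 FREE]
Op 2: free(a) -> (freed a); heap: [0-49 FREE]
Op 3: b = malloc(2) -> b = 0; heap: [0-1 ALLOC][2-49 FREE]
Op 4: c = malloc(13) -> c = 2; heap: [0-1 ALLOC][2-14 ALLOC][15-49 FREE]
malloc(16): first-fit scan over [0-1 ALLOC][2-14 ALLOC][15-49 FREE] -> 15

Answer: 15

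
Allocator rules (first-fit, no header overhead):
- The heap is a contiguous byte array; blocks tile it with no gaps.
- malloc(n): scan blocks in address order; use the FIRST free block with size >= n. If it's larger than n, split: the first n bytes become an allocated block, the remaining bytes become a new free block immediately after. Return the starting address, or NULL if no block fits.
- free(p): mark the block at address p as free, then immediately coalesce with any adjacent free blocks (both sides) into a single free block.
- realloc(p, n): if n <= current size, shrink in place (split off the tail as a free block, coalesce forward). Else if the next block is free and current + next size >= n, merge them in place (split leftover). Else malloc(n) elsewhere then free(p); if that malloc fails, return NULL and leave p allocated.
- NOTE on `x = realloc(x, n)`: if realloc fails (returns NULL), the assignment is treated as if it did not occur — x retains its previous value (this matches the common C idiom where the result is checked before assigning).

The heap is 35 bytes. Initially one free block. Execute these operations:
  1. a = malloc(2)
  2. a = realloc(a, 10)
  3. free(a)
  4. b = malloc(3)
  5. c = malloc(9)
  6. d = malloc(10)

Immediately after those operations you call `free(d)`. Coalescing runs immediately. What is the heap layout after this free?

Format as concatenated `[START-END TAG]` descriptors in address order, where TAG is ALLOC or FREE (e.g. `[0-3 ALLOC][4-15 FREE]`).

Answer: [0-2 ALLOC][3-11 ALLOC][12-34 FREE]

Derivation:
Op 1: a = malloc(2) -> a = 0; heap: [0-1 ALLOC][2-34 FREE]
Op 2: a = realloc(a, 10) -> a = 0; heap: [0-9 ALLOC][10-34 FREE]
Op 3: free(a) -> (freed a); heap: [0-34 FREE]
Op 4: b = malloc(3) -> b = 0; heap: [0-2 ALLOC][3-34 FREE]
Op 5: c = malloc(9) -> c = 3; heap: [0-2 ALLOC][3-11 ALLOC][12-34 FREE]
Op 6: d = malloc(10) -> d = 12; heap: [0-2 ALLOC][3-11 ALLOC][12-21 ALLOC][22-34 FREE]
free(d): d = 12 -> block [12-21 ALLOC]; mark free, coalesce with adjacent free neighbors -> [0-2 ALLOC][3-11 ALLOC][12-34 FREE]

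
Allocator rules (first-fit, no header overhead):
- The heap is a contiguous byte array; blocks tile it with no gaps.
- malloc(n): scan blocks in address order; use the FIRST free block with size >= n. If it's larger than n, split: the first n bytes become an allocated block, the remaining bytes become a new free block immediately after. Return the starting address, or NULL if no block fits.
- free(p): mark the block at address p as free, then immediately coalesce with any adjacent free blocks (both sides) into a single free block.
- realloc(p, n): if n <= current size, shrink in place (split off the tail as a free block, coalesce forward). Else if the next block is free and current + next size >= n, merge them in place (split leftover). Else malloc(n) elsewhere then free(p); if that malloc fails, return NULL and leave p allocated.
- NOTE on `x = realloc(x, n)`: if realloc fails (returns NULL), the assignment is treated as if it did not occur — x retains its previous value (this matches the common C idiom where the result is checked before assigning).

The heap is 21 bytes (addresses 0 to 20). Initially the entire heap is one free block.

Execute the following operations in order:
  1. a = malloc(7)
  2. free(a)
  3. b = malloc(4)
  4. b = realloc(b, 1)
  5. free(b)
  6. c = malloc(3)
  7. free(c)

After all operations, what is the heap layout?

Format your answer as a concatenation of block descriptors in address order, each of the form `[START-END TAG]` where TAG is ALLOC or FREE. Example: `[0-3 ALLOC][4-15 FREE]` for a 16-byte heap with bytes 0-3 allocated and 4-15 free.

Answer: [0-20 FREE]

Derivation:
Op 1: a = malloc(7) -> a = 0; heap: [0-6 ALLOC][7-20 FREE]
Op 2: free(a) -> (freed a); heap: [0-20 FREE]
Op 3: b = malloc(4) -> b = 0; heap: [0-3 ALLOC][4-20 FREE]
Op 4: b = realloc(b, 1) -> b = 0; heap: [0-0 ALLOC][1-20 FREE]
Op 5: free(b) -> (freed b); heap: [0-20 FREE]
Op 6: c = malloc(3) -> c = 0; heap: [0-2 ALLOC][3-20 FREE]
Op 7: free(c) -> (freed c); heap: [0-20 FREE]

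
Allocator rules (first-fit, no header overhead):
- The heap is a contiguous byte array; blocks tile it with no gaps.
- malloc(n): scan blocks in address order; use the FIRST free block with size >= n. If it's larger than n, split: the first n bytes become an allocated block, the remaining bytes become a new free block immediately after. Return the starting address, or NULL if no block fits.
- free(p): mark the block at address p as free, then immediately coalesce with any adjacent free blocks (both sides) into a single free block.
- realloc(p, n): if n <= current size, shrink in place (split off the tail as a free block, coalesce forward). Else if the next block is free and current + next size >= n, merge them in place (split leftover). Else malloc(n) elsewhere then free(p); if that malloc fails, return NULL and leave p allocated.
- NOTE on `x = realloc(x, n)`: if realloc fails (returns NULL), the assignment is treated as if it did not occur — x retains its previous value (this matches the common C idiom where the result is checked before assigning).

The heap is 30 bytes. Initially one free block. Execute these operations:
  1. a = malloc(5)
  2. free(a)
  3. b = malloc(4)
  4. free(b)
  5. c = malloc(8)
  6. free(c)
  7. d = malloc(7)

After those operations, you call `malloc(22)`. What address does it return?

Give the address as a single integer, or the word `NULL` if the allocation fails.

Answer: 7

Derivation:
Op 1: a = malloc(5) -> a = 0; heap: [0-4 ALLOC][5-29 FREE]
Op 2: free(a) -> (freed a); heap: [0-29 FREE]
Op 3: b = malloc(4) -> b = 0; heap: [0-3 ALLOC][4-29 FREE]
Op 4: free(b) -> (freed b); heap: [0-29 FREE]
Op 5: c = malloc(8) -> c = 0; heap: [0-7 ALLOC][8-29 FREE]
Op 6: free(c) -> (freed c); heap: [0-29 FREE]
Op 7: d = malloc(7) -> d = 0; heap: [0-6 ALLOC][7-29 FREE]
malloc(22): first-fit scan over [0-6 ALLOC][7-29 FREE] -> 7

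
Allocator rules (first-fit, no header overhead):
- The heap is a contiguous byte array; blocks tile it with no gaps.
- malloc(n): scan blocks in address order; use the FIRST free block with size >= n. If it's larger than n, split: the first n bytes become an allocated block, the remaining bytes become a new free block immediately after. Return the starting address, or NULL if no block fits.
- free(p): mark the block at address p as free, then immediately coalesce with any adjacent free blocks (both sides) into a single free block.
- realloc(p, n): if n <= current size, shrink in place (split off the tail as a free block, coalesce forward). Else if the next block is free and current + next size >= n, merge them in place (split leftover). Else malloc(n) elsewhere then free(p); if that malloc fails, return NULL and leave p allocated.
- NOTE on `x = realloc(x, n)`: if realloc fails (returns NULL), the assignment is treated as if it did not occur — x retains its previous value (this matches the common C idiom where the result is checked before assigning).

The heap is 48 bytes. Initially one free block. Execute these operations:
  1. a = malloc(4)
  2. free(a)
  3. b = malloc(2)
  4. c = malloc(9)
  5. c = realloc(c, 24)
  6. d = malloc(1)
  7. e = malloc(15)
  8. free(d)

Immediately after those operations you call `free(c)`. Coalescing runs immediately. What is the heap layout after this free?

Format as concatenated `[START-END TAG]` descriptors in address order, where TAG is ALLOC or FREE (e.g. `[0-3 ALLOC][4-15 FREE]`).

Answer: [0-1 ALLOC][2-26 FREE][27-41 ALLOC][42-47 FREE]

Derivation:
Op 1: a = malloc(4) -> a = 0; heap: [0-3 ALLOC][4-47 FREE]
Op 2: free(a) -> (freed a); heap: [0-47 FREE]
Op 3: b = malloc(2) -> b = 0; heap: [0-1 ALLOC][2-47 FREE]
Op 4: c = malloc(9) -> c = 2; heap: [0-1 ALLOC][2-10 ALLOC][11-47 FREE]
Op 5: c = realloc(c, 24) -> c = 2; heap: [0-1 ALLOC][2-25 ALLOC][26-47 FREE]
Op 6: d = malloc(1) -> d = 26; heap: [0-1 ALLOC][2-25 ALLOC][26-26 ALLOC][27-47 FREE]
Op 7: e = malloc(15) -> e = 27; heap: [0-1 ALLOC][2-25 ALLOC][26-26 ALLOC][27-41 ALLOC][42-47 FREE]
Op 8: free(d) -> (freed d); heap: [0-1 ALLOC][2-25 ALLOC][26-26 FREE][27-41 ALLOC][42-47 FREE]
free(c): c = 2 -> block [2-25 ALLOC]; mark free, coalesce with adjacent free neighbors -> [0-1 ALLOC][2-26 FREE][27-41 ALLOC][42-47 FREE]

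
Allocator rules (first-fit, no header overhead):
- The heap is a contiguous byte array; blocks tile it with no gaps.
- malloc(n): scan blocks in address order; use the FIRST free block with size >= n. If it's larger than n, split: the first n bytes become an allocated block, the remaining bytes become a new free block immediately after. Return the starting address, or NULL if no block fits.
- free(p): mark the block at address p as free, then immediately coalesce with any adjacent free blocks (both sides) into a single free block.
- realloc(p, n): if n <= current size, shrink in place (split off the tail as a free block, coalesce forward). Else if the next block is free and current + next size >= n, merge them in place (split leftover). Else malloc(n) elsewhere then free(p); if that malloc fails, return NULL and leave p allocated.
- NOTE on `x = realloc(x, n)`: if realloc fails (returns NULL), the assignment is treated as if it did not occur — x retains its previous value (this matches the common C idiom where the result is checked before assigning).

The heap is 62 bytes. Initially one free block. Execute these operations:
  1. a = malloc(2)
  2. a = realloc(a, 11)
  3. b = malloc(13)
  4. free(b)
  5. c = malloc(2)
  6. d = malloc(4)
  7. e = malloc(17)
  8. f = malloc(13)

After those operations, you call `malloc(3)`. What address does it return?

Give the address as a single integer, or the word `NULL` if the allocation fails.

Op 1: a = malloc(2) -> a = 0; heap: [0-1 ALLOC][2-61 FREE]
Op 2: a = realloc(a, 11) -> a = 0; heap: [0-10 ALLOC][11-61 FREE]
Op 3: b = malloc(13) -> b = 11; heap: [0-10 ALLOC][11-23 ALLOC][24-61 FREE]
Op 4: free(b) -> (freed b); heap: [0-10 ALLOC][11-61 FREE]
Op 5: c = malloc(2) -> c = 11; heap: [0-10 ALLOC][11-12 ALLOC][13-61 FREE]
Op 6: d = malloc(4) -> d = 13; heap: [0-10 ALLOC][11-12 ALLOC][13-16 ALLOC][17-61 FREE]
Op 7: e = malloc(17) -> e = 17; heap: [0-10 ALLOC][11-12 ALLOC][13-16 ALLOC][17-33 ALLOC][34-61 FREE]
Op 8: f = malloc(13) -> f = 34; heap: [0-10 ALLOC][11-12 ALLOC][13-16 ALLOC][17-33 ALLOC][34-46 ALLOC][47-61 FREE]
malloc(3): first-fit scan over [0-10 ALLOC][11-12 ALLOC][13-16 ALLOC][17-33 ALLOC][34-46 ALLOC][47-61 FREE] -> 47

Answer: 47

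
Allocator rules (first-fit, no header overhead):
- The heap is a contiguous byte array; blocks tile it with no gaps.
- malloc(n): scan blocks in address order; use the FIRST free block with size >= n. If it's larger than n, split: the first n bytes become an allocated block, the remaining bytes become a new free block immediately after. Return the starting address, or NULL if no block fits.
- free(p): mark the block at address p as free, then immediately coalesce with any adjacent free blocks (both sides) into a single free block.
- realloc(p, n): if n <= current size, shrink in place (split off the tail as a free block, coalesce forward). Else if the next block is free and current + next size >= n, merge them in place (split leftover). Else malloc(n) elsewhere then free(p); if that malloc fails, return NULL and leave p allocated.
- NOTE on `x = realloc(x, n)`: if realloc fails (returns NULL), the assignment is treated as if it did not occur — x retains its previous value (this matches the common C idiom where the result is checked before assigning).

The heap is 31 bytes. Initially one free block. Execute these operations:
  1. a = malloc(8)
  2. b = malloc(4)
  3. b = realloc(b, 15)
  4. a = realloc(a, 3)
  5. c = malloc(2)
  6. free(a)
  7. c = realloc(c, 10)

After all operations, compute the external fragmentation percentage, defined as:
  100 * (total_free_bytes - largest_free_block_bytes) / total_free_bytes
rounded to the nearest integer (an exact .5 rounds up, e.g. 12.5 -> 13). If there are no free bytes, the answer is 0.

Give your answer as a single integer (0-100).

Op 1: a = malloc(8) -> a = 0; heap: [0-7 ALLOC][8-30 FREE]
Op 2: b = malloc(4) -> b = 8; heap: [0-7 ALLOC][8-11 ALLOC][12-30 FREE]
Op 3: b = realloc(b, 15) -> b = 8; heap: [0-7 ALLOC][8-22 ALLOC][23-30 FREE]
Op 4: a = realloc(a, 3) -> a = 0; heap: [0-2 ALLOC][3-7 FREE][8-22 ALLOC][23-30 FREE]
Op 5: c = malloc(2) -> c = 3; heap: [0-2 ALLOC][3-4 ALLOC][5-7 FREE][8-22 ALLOC][23-30 FREE]
Op 6: free(a) -> (freed a); heap: [0-2 FREE][3-4 ALLOC][5-7 FREE][8-22 ALLOC][23-30 FREE]
Op 7: c = realloc(c, 10) -> NULL (c unchanged); heap: [0-2 FREE][3-4 ALLOC][5-7 FREE][8-22 ALLOC][23-30 FREE]
Free blocks: [3 3 8] total_free=14 largest=8 -> 100*(14-8)/14 = 600/14 ≈ 42.857 -> rounds to 43

Answer: 43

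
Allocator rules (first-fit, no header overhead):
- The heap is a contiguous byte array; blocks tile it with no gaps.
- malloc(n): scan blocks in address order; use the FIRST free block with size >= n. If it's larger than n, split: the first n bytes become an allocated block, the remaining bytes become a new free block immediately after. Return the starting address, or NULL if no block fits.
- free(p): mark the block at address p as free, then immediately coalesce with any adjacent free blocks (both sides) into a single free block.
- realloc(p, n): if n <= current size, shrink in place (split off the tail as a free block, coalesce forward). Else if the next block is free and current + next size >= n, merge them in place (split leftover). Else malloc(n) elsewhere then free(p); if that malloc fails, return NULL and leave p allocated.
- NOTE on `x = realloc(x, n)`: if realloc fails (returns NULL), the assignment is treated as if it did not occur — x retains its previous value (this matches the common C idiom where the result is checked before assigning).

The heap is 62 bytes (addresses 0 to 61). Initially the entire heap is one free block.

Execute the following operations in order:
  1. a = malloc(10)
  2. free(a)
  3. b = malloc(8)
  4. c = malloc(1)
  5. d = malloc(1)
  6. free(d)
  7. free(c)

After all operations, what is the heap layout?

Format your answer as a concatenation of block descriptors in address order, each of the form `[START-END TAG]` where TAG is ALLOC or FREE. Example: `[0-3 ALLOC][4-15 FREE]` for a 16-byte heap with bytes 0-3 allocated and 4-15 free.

Op 1: a = malloc(10) -> a = 0; heap: [0-9 ALLOC][10-61 FREE]
Op 2: free(a) -> (freed a); heap: [0-61 FREE]
Op 3: b = malloc(8) -> b = 0; heap: [0-7 ALLOC][8-61 FREE]
Op 4: c = malloc(1) -> c = 8; heap: [0-7 ALLOC][8-8 ALLOC][9-61 FREE]
Op 5: d = malloc(1) -> d = 9; heap: [0-7 ALLOC][8-8 ALLOC][9-9 ALLOC][10-61 FREE]
Op 6: free(d) -> (freed d); heap: [0-7 ALLOC][8-8 ALLOC][9-61 FREE]
Op 7: free(c) -> (freed c); heap: [0-7 ALLOC][8-61 FREE]

Answer: [0-7 ALLOC][8-61 FREE]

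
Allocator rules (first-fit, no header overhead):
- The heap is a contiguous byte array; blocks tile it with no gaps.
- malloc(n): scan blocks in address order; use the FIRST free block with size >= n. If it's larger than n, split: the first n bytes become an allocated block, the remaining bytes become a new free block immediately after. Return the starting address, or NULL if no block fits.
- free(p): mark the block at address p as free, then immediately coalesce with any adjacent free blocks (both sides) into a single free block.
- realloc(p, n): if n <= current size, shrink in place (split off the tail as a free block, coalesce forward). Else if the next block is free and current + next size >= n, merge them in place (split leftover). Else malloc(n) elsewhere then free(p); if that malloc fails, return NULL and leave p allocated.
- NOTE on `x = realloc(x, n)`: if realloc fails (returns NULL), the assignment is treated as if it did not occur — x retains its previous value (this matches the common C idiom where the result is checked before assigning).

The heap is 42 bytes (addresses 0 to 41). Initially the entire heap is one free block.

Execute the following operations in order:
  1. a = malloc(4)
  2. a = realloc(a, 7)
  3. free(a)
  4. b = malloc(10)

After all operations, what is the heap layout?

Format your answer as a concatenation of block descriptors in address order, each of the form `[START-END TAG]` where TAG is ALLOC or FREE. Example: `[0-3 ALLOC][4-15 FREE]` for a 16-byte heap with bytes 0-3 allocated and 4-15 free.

Answer: [0-9 ALLOC][10-41 FREE]

Derivation:
Op 1: a = malloc(4) -> a = 0; heap: [0-3 ALLOC][4-41 FREE]
Op 2: a = realloc(a, 7) -> a = 0; heap: [0-6 ALLOC][7-41 FREE]
Op 3: free(a) -> (freed a); heap: [0-41 FREE]
Op 4: b = malloc(10) -> b = 0; heap: [0-9 ALLOC][10-41 FREE]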